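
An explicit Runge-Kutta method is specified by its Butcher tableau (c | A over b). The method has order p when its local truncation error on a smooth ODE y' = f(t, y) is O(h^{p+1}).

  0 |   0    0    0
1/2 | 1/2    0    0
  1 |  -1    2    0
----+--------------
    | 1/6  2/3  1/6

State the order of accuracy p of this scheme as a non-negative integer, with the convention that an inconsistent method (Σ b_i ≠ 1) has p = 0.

b = (1/6, 2/3, 1/6)
c = (0, 1/2, 1)
Ac = (0, 0, 1)
Σ b_i: 1/6·1 + 2/3·1 + 1/6·1 = 1 ✓
b·c: 2/3·1/2 + 1/6·1 = 1/2 ✓
b·c²: 2/3·1/4 + 1/6·1 = 1/3 ✓
b·Ac: 1/6·1 = 1/6 ✓; 3 stages ⇒ order 3.

3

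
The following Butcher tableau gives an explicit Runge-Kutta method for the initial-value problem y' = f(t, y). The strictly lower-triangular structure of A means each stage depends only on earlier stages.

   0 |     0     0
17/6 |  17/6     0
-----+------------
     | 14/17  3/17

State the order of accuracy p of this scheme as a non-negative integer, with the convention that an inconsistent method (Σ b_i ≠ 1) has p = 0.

b = (14/17, 3/17)
c = (0, 17/6)
Σ b_i: 14/17·1 + 3/17·1 = 1 ✓
b·c: 3/17·17/6 = 1/2 ✓; 2 stages ⇒ order 2.

2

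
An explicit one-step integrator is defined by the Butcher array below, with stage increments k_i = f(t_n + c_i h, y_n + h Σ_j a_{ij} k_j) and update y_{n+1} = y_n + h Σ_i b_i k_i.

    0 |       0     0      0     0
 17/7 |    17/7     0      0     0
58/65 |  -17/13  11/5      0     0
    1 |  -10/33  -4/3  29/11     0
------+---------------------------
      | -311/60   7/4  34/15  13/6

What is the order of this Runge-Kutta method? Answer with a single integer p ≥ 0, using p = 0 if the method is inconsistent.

b = (-311/60, 7/4, 34/15, 13/6)
c = (0, 17/7, 58/65, 1)
Ac = (0, 0, 187/35, -13298/15015)
Σ b_i: (-311/60)·1 + 7/4·1 + 34/15·1 + 13/6·1 = 1 ✓
b·c: 7/4·17/7 + 34/15·58/65 + 13/6·1 = 10971/1300 ≠ 1/2 ⇒ order 1.

1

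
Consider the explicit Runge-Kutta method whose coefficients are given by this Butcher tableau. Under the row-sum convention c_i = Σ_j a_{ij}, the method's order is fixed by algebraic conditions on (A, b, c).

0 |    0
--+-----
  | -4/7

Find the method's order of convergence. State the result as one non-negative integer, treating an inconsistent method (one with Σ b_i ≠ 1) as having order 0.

b = (-4/7)
c = (0)
Σ b_i: (-4/7)·1 = -4/7 ≠ 1 ⇒ order 0.

0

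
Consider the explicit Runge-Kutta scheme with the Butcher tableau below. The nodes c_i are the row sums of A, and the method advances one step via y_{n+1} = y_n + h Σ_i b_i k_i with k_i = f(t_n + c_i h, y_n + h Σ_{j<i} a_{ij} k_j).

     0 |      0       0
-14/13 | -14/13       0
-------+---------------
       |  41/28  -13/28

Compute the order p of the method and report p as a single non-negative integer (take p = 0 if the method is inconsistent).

b = (41/28, -13/28)
c = (0, -14/13)
Σ b_i: 41/28·1 + (-13/28)·1 = 1 ✓
b·c: (-13/28)·(-14/13) = 1/2 ✓; 2 stages ⇒ order 2.

2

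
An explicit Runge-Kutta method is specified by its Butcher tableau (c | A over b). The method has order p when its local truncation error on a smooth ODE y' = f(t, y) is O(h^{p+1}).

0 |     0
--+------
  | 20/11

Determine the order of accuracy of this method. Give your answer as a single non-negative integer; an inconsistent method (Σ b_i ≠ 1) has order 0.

0

b = (20/11)
c = (0)
Σ b_i: 20/11·1 = 20/11 ≠ 1 ⇒ order 0.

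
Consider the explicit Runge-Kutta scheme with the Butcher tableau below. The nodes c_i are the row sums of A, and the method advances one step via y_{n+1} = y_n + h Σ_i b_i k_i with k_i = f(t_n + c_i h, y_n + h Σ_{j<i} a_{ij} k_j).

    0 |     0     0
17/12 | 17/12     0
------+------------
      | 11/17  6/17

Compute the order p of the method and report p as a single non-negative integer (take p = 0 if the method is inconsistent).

b = (11/17, 6/17)
c = (0, 17/12)
Σ b_i: 11/17·1 + 6/17·1 = 1 ✓
b·c: 6/17·17/12 = 1/2 ✓; 2 stages ⇒ order 2.

2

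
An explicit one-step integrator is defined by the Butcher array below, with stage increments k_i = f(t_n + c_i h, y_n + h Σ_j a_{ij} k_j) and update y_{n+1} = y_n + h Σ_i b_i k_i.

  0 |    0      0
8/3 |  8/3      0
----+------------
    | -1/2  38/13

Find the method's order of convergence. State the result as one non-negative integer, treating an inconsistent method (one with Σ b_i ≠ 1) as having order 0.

b = (-1/2, 38/13)
c = (0, 8/3)
Σ b_i: (-1/2)·1 + 38/13·1 = 63/26 ≠ 1 ⇒ order 0.

0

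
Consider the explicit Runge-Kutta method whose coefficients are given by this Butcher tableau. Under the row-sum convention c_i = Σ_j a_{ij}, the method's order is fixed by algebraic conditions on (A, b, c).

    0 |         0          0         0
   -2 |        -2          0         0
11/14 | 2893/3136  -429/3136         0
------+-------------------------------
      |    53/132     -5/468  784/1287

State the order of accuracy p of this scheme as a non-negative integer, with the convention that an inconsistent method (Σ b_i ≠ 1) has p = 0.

b = (53/132, -5/468, 784/1287)
c = (0, -2, 11/14)
Ac = (0, 0, 429/1568)
Σ b_i: 53/132·1 + (-5/468)·1 + 784/1287·1 = 1 ✓
b·c: (-5/468)·(-2) + 784/1287·11/14 = 1/2 ✓
b·c²: (-5/468)·4 + 784/1287·121/196 = 1/3 ✓
b·Ac: 784/1287·429/1568 = 1/6 ✓; 3 stages ⇒ order 3.

3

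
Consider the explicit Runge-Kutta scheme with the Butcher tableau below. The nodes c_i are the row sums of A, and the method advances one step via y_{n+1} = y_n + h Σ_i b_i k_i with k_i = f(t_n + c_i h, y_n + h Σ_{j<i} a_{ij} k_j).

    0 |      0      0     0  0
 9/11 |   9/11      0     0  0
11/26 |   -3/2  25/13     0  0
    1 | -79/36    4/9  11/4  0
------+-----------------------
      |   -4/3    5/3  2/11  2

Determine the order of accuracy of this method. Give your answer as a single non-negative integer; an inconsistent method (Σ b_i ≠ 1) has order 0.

0

b = (-4/3, 5/3, 2/11, 2)
c = (0, 9/11, 11/26, 1)
Ac = (0, 0, 225/143, 1747/1144)
Σ b_i: (-4/3)·1 + 5/3·1 + 2/11·1 + 2·1 = 83/33 ≠ 1 ⇒ order 0.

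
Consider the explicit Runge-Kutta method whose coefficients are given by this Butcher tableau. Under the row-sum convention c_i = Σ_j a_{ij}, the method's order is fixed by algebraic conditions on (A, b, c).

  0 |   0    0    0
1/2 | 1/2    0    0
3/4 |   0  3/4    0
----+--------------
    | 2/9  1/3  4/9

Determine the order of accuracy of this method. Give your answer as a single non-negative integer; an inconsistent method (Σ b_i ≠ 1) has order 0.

3

b = (2/9, 1/3, 4/9)
c = (0, 1/2, 3/4)
Ac = (0, 0, 3/8)
Σ b_i: 2/9·1 + 1/3·1 + 4/9·1 = 1 ✓
b·c: 1/3·1/2 + 4/9·3/4 = 1/2 ✓
b·c²: 1/3·1/4 + 4/9·9/16 = 1/3 ✓
b·Ac: 4/9·3/8 = 1/6 ✓; 3 stages ⇒ order 3.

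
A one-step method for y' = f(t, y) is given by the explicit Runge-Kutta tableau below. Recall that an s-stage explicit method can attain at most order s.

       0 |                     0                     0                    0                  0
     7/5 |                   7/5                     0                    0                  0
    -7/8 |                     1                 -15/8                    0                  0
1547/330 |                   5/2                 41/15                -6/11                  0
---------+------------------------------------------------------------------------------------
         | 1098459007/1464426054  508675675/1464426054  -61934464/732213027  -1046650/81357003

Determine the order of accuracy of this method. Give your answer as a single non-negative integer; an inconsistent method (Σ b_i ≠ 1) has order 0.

b = (1098459007/1464426054, 508675675/1464426054, -61934464/732213027, -1046650/81357003)
c = (0, 7/5, -7/8, 1547/330)
Ac = (0, 0, -21/8, 14203/3300)
Σ b_i: 1098459007/1464426054·1 + 508675675/1464426054·1 + (-61934464/732213027)·1 + (-1046650/81357003)·1 = 1 ✓
b·c: 508675675/1464426054·7/5 + (-61934464/732213027)·(-7/8) + (-1046650/81357003)·1547/330 = 1/2 ✓
b·c²: 508675675/1464426054·49/25 + (-61934464/732213027)·49/64 + (-1046650/81357003)·2393209/108900 = 1/3 ✓
b·Ac: (-61934464/732213027)·(-21/8) + (-1046650/81357003)·14203/3300 = 1/6 ✓
b·c³: 508675675/1464426054·343/125 + (-61934464/732213027)·(-343/512) + (-1046650/81357003)·3702294323/35937000 = -59849566/189662715 ≠ 1/4 ⇒ order 3.
b·(c∘Ac): (-61934464/732213027)·147/64 + (-1046650/81357003)·21972041/1089000 = -135638317/298862460 ≠ 1/8
b·Ac²: (-61934464/732213027)·(-147/40) + (-1046650/81357003)·652043/132000 = 280757/1135280 ≠ 1/12
b·A²c: (-1046650/81357003)·63/44 = -47575/2582762 ≠ 1/24

3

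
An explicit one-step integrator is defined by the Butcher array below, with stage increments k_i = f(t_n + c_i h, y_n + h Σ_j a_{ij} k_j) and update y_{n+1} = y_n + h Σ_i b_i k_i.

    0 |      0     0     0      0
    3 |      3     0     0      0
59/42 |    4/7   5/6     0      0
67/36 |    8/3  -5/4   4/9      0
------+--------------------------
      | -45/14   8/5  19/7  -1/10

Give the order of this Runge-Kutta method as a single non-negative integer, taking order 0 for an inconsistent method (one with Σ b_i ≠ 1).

1

b = (-45/14, 8/5, 19/7, -1/10)
c = (0, 3, 59/42, 67/36)
Ac = (0, 0, 5/2, -2363/756)
Σ b_i: (-45/14)·1 + 8/5·1 + 19/7·1 + (-1/10)·1 = 1 ✓
b·c: 8/5·3 + 19/7·59/42 + (-1/10)·67/36 = 148649/17640 ≠ 1/2 ⇒ order 1.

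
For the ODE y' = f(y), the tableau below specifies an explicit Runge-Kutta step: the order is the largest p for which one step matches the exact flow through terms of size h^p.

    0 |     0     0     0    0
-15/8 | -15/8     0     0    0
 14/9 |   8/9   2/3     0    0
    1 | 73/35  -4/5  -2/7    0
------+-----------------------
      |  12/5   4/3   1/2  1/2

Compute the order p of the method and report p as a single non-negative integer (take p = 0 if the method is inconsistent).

0

b = (12/5, 4/3, 1/2, 1/2)
c = (0, -15/8, 14/9, 1)
Ac = (0, 0, -5/4, 19/18)
Σ b_i: 12/5·1 + 4/3·1 + 1/2·1 + 1/2·1 = 71/15 ≠ 1 ⇒ order 0.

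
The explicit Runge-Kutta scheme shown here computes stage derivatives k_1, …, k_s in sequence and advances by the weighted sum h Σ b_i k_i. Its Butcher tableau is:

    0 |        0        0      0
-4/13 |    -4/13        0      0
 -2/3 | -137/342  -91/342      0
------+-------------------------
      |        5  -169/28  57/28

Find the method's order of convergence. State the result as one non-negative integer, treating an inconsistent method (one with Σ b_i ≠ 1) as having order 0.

b = (5, -169/28, 57/28)
c = (0, -4/13, -2/3)
Ac = (0, 0, 14/171)
Σ b_i: 5·1 + (-169/28)·1 + 57/28·1 = 1 ✓
b·c: (-169/28)·(-4/13) + 57/28·(-2/3) = 1/2 ✓
b·c²: (-169/28)·16/169 + 57/28·4/9 = 1/3 ✓
b·Ac: 57/28·14/171 = 1/6 ✓; 3 stages ⇒ order 3.

3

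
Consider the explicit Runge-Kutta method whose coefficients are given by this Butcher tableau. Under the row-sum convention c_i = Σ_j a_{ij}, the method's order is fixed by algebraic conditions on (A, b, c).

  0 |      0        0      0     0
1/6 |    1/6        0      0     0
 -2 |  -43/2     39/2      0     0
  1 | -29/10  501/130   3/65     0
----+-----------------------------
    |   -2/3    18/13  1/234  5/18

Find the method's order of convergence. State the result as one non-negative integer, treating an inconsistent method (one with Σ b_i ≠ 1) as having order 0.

b = (-2/3, 18/13, 1/234, 5/18)
c = (0, 1/6, -2, 1)
Ac = (0, 0, 13/4, 11/20)
Σ b_i: (-2/3)·1 + 18/13·1 + 1/234·1 + 5/18·1 = 1 ✓
b·c: 18/13·1/6 + 1/234·(-2) + 5/18·1 = 1/2 ✓
b·c²: 18/13·1/36 + 1/234·4 + 5/18·1 = 1/3 ✓
b·Ac: 1/234·13/4 + 5/18·11/20 = 1/6 ✓
b·c³: 18/13·1/216 + 1/234·(-8) + 5/18·1 = 1/4 ✓
b·(c∘Ac): 1/234·(-13/2) + 5/18·11/20 = 1/8 ✓
b·Ac²: 1/234·13/24 + 5/18·7/24 = 1/12 ✓
b·A²c: 5/18·3/20 = 1/24 ✓; 4 stages ⇒ order 4.

4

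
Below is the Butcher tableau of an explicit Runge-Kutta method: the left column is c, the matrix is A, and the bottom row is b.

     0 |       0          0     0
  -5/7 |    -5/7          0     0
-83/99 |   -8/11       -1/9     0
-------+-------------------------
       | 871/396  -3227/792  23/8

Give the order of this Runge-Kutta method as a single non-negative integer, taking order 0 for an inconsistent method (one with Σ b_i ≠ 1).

2

b = (871/396, -3227/792, 23/8)
c = (0, -5/7, -83/99)
Ac = (0, 0, 5/63)
Σ b_i: 871/396·1 + (-3227/792)·1 + 23/8·1 = 1 ✓
b·c: (-3227/792)·(-5/7) + 23/8·(-83/99) = 1/2 ✓
b·c²: (-3227/792)·25/49 + 23/8·6889/9801 = -15923/274428 ≠ 1/3 ⇒ order 2.
b·Ac: 23/8·5/63 = 115/504 ≠ 1/6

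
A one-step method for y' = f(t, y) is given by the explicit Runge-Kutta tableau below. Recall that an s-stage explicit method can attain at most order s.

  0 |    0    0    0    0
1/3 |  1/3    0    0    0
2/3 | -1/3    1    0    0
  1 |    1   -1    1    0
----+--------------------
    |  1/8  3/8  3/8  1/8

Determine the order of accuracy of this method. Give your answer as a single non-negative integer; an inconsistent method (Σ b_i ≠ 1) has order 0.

b = (1/8, 3/8, 3/8, 1/8)
c = (0, 1/3, 2/3, 1)
Ac = (0, 0, 1/3, 1/3)
Σ b_i: 1/8·1 + 3/8·1 + 3/8·1 + 1/8·1 = 1 ✓
b·c: 3/8·1/3 + 3/8·2/3 + 1/8·1 = 1/2 ✓
b·c²: 3/8·1/9 + 3/8·4/9 + 1/8·1 = 1/3 ✓
b·Ac: 3/8·1/3 + 1/8·1/3 = 1/6 ✓
b·c³: 3/8·1/27 + 3/8·8/27 + 1/8·1 = 1/4 ✓
b·(c∘Ac): 3/8·2/9 + 1/8·1/3 = 1/8 ✓
b·Ac²: 3/8·1/9 + 1/8·1/3 = 1/12 ✓
b·A²c: 1/8·1/3 = 1/24 ✓; 4 stages ⇒ order 4.

4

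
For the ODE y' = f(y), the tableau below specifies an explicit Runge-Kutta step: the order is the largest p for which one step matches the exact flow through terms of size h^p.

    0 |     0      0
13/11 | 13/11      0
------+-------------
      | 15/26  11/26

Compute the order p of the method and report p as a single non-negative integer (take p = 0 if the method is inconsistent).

b = (15/26, 11/26)
c = (0, 13/11)
Σ b_i: 15/26·1 + 11/26·1 = 1 ✓
b·c: 11/26·13/11 = 1/2 ✓; 2 stages ⇒ order 2.

2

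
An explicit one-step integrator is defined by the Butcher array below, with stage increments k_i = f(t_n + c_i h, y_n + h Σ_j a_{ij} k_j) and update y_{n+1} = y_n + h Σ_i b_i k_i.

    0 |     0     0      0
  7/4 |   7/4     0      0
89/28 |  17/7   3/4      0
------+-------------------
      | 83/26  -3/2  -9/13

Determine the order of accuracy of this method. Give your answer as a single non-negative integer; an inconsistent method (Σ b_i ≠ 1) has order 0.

b = (83/26, -3/2, -9/13)
c = (0, 7/4, 89/28)
Ac = (0, 0, 21/16)
Σ b_i: 83/26·1 + (-3/2)·1 + (-9/13)·1 = 1 ✓
b·c: (-3/2)·7/4 + (-9/13)·89/28 = -3513/728 ≠ 1/2 ⇒ order 1.

1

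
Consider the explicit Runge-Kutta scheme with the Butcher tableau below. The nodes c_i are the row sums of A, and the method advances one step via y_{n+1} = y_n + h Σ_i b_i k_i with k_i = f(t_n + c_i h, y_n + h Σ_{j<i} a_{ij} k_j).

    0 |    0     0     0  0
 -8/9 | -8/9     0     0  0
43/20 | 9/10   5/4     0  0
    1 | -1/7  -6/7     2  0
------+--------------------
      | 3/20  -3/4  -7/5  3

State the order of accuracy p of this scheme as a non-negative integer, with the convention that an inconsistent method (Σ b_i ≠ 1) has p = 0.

b = (3/20, -3/4, -7/5, 3)
c = (0, -8/9, 43/20, 1)
Ac = (0, 0, -10/9, 1063/210)
Σ b_i: 3/20·1 + (-3/4)·1 + (-7/5)·1 + 3·1 = 1 ✓
b·c: (-3/4)·(-8/9) + (-7/5)·43/20 + 3·1 = 197/300 ≠ 1/2 ⇒ order 1.

1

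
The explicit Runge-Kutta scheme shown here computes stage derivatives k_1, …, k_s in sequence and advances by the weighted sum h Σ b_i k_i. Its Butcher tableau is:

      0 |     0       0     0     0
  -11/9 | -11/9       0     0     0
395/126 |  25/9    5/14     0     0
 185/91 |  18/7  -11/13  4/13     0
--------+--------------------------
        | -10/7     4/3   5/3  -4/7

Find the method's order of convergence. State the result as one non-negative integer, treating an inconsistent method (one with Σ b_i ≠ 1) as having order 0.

1

b = (-10/7, 4/3, 5/3, -4/7)
c = (0, -11/9, 395/126, 185/91)
Ac = (0, 0, -55/126, 1637/819)
Σ b_i: (-10/7)·1 + 4/3·1 + 5/3·1 + (-4/7)·1 = 1 ✓
b·c: 4/3·(-11/9) + 5/3·395/126 + (-4/7)·185/91 = 9301/3822 ≠ 1/2 ⇒ order 1.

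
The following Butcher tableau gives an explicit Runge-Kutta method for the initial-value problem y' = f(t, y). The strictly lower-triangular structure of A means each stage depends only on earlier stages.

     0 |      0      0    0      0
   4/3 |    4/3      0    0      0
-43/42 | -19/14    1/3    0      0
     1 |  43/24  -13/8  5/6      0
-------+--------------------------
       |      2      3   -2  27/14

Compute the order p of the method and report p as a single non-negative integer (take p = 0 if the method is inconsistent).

b = (2, 3, -2, 27/14)
c = (0, 4/3, -43/42, 1)
Ac = (0, 0, 4/9, -761/252)
Σ b_i: 2·1 + 3·1 + (-2)·1 + 27/14·1 = 69/14 ≠ 1 ⇒ order 0.

0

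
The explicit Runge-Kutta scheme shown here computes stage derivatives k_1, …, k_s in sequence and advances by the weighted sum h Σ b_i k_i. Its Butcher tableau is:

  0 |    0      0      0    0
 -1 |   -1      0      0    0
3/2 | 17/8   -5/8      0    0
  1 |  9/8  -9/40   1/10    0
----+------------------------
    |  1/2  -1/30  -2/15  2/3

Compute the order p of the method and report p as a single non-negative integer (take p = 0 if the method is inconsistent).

4

b = (1/2, -1/30, -2/15, 2/3)
c = (0, -1, 3/2, 1)
Ac = (0, 0, 5/8, 3/8)
Σ b_i: 1/2·1 + (-1/30)·1 + (-2/15)·1 + 2/3·1 = 1 ✓
b·c: (-1/30)·(-1) + (-2/15)·3/2 + 2/3·1 = 1/2 ✓
b·c²: (-1/30)·1 + (-2/15)·9/4 + 2/3·1 = 1/3 ✓
b·Ac: (-2/15)·5/8 + 2/3·3/8 = 1/6 ✓
b·c³: (-1/30)·(-1) + (-2/15)·27/8 + 2/3·1 = 1/4 ✓
b·(c∘Ac): (-2/15)·15/16 + 2/3·3/8 = 1/8 ✓
b·Ac²: (-2/15)·(-5/8) = 1/12 ✓
b·A²c: 2/3·1/16 = 1/24 ✓; 4 stages ⇒ order 4.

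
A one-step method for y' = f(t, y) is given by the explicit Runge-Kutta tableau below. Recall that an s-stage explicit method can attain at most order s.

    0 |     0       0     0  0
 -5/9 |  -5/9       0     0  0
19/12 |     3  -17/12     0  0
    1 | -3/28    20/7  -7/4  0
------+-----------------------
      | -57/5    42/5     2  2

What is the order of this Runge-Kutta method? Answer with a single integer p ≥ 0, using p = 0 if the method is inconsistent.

b = (-57/5, 42/5, 2, 2)
c = (0, -5/9, 19/12, 1)
Ac = (0, 0, 85/108, -4393/1008)
Σ b_i: (-57/5)·1 + 42/5·1 + 2·1 + 2·1 = 1 ✓
b·c: 42/5·(-5/9) + 2·19/12 + 2·1 = 1/2 ✓
b·c²: 42/5·25/81 + 2·361/144 + 2·1 = 2075/216 ≠ 1/3 ⇒ order 2.
b·Ac: 2·85/108 + 2·(-4393/1008) = -10799/1512 ≠ 1/6

2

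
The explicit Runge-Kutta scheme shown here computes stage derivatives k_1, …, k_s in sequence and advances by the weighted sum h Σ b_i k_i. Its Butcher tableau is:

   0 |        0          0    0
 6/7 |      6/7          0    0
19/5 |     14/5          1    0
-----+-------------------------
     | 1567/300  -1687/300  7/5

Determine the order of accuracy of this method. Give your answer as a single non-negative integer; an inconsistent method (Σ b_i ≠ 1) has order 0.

b = (1567/300, -1687/300, 7/5)
c = (0, 6/7, 19/5)
Ac = (0, 0, 6/7)
Σ b_i: 1567/300·1 + (-1687/300)·1 + 7/5·1 = 1 ✓
b·c: (-1687/300)·6/7 + 7/5·19/5 = 1/2 ✓
b·c²: (-1687/300)·36/49 + 7/5·361/25 = 14074/875 ≠ 1/3 ⇒ order 2.
b·Ac: 7/5·6/7 = 6/5 ≠ 1/6

2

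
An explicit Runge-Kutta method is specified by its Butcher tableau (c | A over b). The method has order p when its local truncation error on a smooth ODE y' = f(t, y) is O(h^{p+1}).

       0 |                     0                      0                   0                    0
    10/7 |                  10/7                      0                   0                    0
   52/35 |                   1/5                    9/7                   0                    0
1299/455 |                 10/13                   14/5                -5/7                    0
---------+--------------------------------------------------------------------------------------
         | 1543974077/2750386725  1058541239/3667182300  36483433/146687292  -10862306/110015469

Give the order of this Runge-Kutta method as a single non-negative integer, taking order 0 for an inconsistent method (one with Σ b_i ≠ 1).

b = (1543974077/2750386725, 1058541239/3667182300, 36483433/146687292, -10862306/110015469)
c = (0, 10/7, 52/35, 1299/455)
Ac = (0, 0, 90/49, 144/49)
Σ b_i: 1543974077/2750386725·1 + 1058541239/3667182300·1 + 36483433/146687292·1 + (-10862306/110015469)·1 = 1 ✓
b·c: 1058541239/3667182300·10/7 + 36483433/146687292·52/35 + (-10862306/110015469)·1299/455 = 1/2 ✓
b·c²: 1058541239/3667182300·100/49 + 36483433/146687292·2704/1225 + (-10862306/110015469)·1687401/207025 = 1/3 ✓
b·Ac: 36483433/146687292·90/49 + (-10862306/110015469)·144/49 = 1/6 ✓
b·c³: 1058541239/3667182300·1000/343 + 36483433/146687292·140608/42875 + (-10862306/110015469)·2191933899/94196375 = -1869729247012/2919993906375 ≠ 1/4 ⇒ order 3.
b·(c∘Ac): 36483433/146687292·936/343 + (-10862306/110015469)·187056/22295 = -21345454/142612645 ≠ 1/8
b·Ac²: 36483433/146687292·900/343 + (-10862306/110015469)·7096/1715 = 6578951857/26953789905 ≠ 1/12
b·A²c: (-10862306/110015469)·(-450/343) = 77587900/598973109 ≠ 1/24

3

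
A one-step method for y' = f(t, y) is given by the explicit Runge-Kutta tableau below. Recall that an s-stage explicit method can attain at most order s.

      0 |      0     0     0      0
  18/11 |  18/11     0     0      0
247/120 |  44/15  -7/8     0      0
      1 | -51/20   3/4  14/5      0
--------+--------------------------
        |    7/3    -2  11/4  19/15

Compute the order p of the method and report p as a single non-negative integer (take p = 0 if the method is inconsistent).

0

b = (7/3, -2, 11/4, 19/15)
c = (0, 18/11, 247/120, 1)
Ac = (0, 0, -63/44, 23069/3300)
Σ b_i: 7/3·1 + (-2)·1 + 11/4·1 + 19/15·1 = 87/20 ≠ 1 ⇒ order 0.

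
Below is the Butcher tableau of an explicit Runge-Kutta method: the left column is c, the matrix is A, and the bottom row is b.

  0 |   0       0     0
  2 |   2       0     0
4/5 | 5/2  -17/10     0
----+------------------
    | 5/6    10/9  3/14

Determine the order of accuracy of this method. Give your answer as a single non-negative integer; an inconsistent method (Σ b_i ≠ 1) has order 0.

b = (5/6, 10/9, 3/14)
c = (0, 2, 4/5)
Ac = (0, 0, -17/5)
Σ b_i: 5/6·1 + 10/9·1 + 3/14·1 = 136/63 ≠ 1 ⇒ order 0.

0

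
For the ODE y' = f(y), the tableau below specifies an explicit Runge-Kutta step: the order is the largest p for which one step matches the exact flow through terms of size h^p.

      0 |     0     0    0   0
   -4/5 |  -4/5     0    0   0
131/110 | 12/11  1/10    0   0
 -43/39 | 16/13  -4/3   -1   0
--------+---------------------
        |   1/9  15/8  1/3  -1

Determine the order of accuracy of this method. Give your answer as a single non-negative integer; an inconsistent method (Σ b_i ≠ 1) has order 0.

b = (1/9, 15/8, 1/3, -1)
c = (0, -4/5, 131/110, -43/39)
Ac = (0, 0, -2/25, -41/330)
Σ b_i: 1/9·1 + 15/8·1 + 1/3·1 + (-1)·1 = 95/72 ≠ 1 ⇒ order 0.

0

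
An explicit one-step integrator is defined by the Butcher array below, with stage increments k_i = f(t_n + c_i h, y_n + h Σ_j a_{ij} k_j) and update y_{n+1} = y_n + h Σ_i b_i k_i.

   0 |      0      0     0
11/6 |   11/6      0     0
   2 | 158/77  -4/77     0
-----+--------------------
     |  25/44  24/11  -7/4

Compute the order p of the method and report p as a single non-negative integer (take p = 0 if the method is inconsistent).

3

b = (25/44, 24/11, -7/4)
c = (0, 11/6, 2)
Ac = (0, 0, -2/21)
Σ b_i: 25/44·1 + 24/11·1 + (-7/4)·1 = 1 ✓
b·c: 24/11·11/6 + (-7/4)·2 = 1/2 ✓
b·c²: 24/11·121/36 + (-7/4)·4 = 1/3 ✓
b·Ac: (-7/4)·(-2/21) = 1/6 ✓; 3 stages ⇒ order 3.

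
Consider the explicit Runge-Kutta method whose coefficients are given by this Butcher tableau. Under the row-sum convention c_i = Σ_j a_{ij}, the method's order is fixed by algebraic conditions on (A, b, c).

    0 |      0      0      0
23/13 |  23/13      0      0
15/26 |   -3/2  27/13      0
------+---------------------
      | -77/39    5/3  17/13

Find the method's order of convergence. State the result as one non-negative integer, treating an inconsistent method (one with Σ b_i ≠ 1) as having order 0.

b = (-77/39, 5/3, 17/13)
c = (0, 23/13, 15/26)
Ac = (0, 0, 621/169)
Σ b_i: (-77/39)·1 + 5/3·1 + 17/13·1 = 1 ✓
b·c: 5/3·23/13 + 17/13·15/26 = 3755/1014 ≠ 1/2 ⇒ order 1.

1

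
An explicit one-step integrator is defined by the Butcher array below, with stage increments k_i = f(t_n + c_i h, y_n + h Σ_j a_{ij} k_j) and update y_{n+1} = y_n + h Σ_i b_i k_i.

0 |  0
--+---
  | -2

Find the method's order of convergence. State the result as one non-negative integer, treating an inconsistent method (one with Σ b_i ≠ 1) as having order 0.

b = (-2)
c = (0)
Σ b_i: (-2)·1 = -2 ≠ 1 ⇒ order 0.

0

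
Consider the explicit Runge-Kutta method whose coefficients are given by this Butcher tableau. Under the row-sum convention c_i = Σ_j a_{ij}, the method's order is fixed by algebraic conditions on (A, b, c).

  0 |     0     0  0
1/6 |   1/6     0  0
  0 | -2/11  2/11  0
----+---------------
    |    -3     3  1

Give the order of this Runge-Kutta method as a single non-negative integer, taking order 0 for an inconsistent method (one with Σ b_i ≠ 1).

b = (-3, 3, 1)
c = (0, 1/6, 0)
Ac = (0, 0, 1/33)
Σ b_i: (-3)·1 + 3·1 + 1·1 = 1 ✓
b·c: 3·1/6 = 1/2 ✓
b·c²: 3·1/36 = 1/12 ≠ 1/3 ⇒ order 2.
b·Ac: 1·1/33 = 1/33 ≠ 1/6

2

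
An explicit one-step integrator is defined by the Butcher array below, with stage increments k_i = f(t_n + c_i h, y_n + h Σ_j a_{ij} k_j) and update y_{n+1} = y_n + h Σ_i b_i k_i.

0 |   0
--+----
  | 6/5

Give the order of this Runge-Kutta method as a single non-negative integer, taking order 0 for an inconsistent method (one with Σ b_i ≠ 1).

0

b = (6/5)
c = (0)
Σ b_i: 6/5·1 = 6/5 ≠ 1 ⇒ order 0.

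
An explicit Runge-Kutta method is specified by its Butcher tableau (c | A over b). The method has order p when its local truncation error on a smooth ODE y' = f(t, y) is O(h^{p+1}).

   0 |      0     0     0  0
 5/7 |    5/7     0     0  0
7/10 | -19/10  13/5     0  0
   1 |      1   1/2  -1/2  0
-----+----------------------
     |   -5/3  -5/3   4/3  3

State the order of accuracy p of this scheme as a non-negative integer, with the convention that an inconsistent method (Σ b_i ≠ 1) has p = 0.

1

b = (-5/3, -5/3, 4/3, 3)
c = (0, 5/7, 7/10, 1)
Ac = (0, 0, 13/7, 1/140)
Σ b_i: (-5/3)·1 + (-5/3)·1 + 4/3·1 + 3·1 = 1 ✓
b·c: (-5/3)·5/7 + 4/3·7/10 + 3·1 = 96/35 ≠ 1/2 ⇒ order 1.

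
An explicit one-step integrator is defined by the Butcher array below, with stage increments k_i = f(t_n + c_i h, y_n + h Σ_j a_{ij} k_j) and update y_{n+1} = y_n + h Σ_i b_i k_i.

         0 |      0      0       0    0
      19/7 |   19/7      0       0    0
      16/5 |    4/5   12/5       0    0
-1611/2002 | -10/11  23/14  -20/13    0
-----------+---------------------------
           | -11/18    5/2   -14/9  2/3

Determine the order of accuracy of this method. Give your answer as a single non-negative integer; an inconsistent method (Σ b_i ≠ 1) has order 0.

b = (-11/18, 5/2, -14/9, 2/3)
c = (0, 19/7, 16/5, -1611/2002)
Ac = (0, 0, 228/35, -591/1274)
Σ b_i: (-11/18)·1 + 5/2·1 + (-14/9)·1 + 2/3·1 = 1 ✓
b·c: 5/2·19/7 + (-14/9)·16/5 + 2/3·(-1611/2002) = 114547/90090 ≠ 1/2 ⇒ order 1.

1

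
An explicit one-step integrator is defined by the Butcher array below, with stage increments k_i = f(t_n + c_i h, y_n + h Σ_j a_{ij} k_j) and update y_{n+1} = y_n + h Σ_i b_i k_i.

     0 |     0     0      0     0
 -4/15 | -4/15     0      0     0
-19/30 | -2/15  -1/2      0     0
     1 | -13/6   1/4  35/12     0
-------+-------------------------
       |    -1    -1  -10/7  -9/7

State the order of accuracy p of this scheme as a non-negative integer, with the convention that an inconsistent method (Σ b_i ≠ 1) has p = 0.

b = (-1, -1, -10/7, -9/7)
c = (0, -4/15, -19/30, 1)
Ac = (0, 0, 2/15, -689/360)
Σ b_i: (-1)·1 + (-1)·1 + (-10/7)·1 + (-9/7)·1 = -33/7 ≠ 1 ⇒ order 0.

0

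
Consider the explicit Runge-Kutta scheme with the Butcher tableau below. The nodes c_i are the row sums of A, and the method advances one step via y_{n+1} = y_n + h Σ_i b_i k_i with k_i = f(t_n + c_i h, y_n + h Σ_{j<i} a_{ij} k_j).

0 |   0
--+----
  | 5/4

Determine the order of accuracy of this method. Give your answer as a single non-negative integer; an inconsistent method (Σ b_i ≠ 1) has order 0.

0

b = (5/4)
c = (0)
Σ b_i: 5/4·1 = 5/4 ≠ 1 ⇒ order 0.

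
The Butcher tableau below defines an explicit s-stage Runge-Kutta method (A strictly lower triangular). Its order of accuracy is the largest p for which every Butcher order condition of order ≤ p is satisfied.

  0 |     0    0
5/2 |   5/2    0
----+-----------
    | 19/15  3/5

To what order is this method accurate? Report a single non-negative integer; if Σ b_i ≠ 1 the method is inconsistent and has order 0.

b = (19/15, 3/5)
c = (0, 5/2)
Σ b_i: 19/15·1 + 3/5·1 = 28/15 ≠ 1 ⇒ order 0.

0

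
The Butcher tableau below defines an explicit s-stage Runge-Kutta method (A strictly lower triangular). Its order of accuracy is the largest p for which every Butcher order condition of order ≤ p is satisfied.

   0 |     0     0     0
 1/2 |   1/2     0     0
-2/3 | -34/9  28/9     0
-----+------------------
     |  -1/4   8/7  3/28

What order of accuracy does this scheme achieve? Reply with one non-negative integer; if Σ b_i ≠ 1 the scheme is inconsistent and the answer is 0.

b = (-1/4, 8/7, 3/28)
c = (0, 1/2, -2/3)
Ac = (0, 0, 14/9)
Σ b_i: (-1/4)·1 + 8/7·1 + 3/28·1 = 1 ✓
b·c: 8/7·1/2 + 3/28·(-2/3) = 1/2 ✓
b·c²: 8/7·1/4 + 3/28·4/9 = 1/3 ✓
b·Ac: 3/28·14/9 = 1/6 ✓; 3 stages ⇒ order 3.

3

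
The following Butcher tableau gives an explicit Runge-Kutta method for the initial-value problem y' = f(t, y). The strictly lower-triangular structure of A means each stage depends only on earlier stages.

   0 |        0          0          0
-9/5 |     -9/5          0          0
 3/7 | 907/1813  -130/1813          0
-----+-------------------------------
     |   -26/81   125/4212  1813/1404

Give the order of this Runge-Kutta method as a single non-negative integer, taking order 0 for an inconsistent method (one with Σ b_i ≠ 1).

b = (-26/81, 125/4212, 1813/1404)
c = (0, -9/5, 3/7)
Ac = (0, 0, 234/1813)
Σ b_i: (-26/81)·1 + 125/4212·1 + 1813/1404·1 = 1 ✓
b·c: 125/4212·(-9/5) + 1813/1404·3/7 = 1/2 ✓
b·c²: 125/4212·81/25 + 1813/1404·9/49 = 1/3 ✓
b·Ac: 1813/1404·234/1813 = 1/6 ✓; 3 stages ⇒ order 3.

3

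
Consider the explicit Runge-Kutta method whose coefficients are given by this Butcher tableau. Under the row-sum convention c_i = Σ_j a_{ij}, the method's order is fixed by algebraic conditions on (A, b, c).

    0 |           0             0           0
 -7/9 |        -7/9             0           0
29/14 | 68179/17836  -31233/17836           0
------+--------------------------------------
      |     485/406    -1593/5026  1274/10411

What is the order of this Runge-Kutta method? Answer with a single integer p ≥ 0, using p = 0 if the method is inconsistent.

3

b = (485/406, -1593/5026, 1274/10411)
c = (0, -7/9, 29/14)
Ac = (0, 0, 10411/7644)
Σ b_i: 485/406·1 + (-1593/5026)·1 + 1274/10411·1 = 1 ✓
b·c: (-1593/5026)·(-7/9) + 1274/10411·29/14 = 1/2 ✓
b·c²: (-1593/5026)·49/81 + 1274/10411·841/196 = 1/3 ✓
b·Ac: 1274/10411·10411/7644 = 1/6 ✓; 3 stages ⇒ order 3.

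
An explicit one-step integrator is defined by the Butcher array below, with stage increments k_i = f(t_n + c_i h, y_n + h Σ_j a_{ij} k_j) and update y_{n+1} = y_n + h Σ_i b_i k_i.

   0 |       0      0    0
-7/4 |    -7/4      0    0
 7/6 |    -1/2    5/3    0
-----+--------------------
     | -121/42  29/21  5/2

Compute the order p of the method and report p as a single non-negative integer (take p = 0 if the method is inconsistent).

2

b = (-121/42, 29/21, 5/2)
c = (0, -7/4, 7/6)
Ac = (0, 0, -35/12)
Σ b_i: (-121/42)·1 + 29/21·1 + 5/2·1 = 1 ✓
b·c: 29/21·(-7/4) + 5/2·7/6 = 1/2 ✓
b·c²: 29/21·49/16 + 5/2·49/36 = 1099/144 ≠ 1/3 ⇒ order 2.
b·Ac: 5/2·(-35/12) = -175/24 ≠ 1/6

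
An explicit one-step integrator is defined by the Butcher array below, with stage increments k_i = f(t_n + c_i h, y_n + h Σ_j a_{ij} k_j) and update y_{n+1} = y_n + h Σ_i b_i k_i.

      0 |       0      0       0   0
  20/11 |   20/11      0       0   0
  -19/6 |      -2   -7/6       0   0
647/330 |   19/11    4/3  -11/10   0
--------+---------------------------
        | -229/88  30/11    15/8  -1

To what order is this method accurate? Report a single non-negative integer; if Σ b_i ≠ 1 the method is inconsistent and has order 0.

1

b = (-229/88, 30/11, 15/8, -1)
c = (0, 20/11, -19/6, 647/330)
Ac = (0, 0, -70/33, 3899/660)
Σ b_i: (-229/88)·1 + 30/11·1 + 15/8·1 + (-1)·1 = 1 ✓
b·c: 30/11·20/11 + 15/8·(-19/6) + (-1)·647/330 = -85361/29040 ≠ 1/2 ⇒ order 1.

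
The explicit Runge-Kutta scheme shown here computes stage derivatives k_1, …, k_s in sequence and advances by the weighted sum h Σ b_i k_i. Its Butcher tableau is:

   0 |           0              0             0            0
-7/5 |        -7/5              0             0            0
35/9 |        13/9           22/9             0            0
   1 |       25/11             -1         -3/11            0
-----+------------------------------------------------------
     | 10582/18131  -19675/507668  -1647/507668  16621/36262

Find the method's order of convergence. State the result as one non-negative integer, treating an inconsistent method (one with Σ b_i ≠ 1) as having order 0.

3

b = (10582/18131, -19675/507668, -1647/507668, 16621/36262)
c = (0, -7/5, 35/9, 1)
Ac = (0, 0, -154/45, 56/165)
Σ b_i: 10582/18131·1 + (-19675/507668)·1 + (-1647/507668)·1 + 16621/36262·1 = 1 ✓
b·c: (-19675/507668)·(-7/5) + (-1647/507668)·35/9 + 16621/36262·1 = 1/2 ✓
b·c²: (-19675/507668)·49/25 + (-1647/507668)·1225/81 + 16621/36262·1 = 1/3 ✓
b·Ac: (-1647/507668)·(-154/45) + 16621/36262·56/165 = 1/6 ✓
b·c³: (-19675/507668)·(-343/125) + (-1647/507668)·42875/729 + 16621/36262·1 = 1830373/4895370 ≠ 1/4 ⇒ order 3.
b·(c∘Ac): (-1647/507668)·(-1078/81) + 16621/36262·56/165 = 108101/543930 ≠ 1/8
b·Ac²: (-1647/507668)·1078/225 + 16621/36262·(-45178/7425) = -13728883/4895370 ≠ 1/12
b·A²c: 16621/36262·14/15 = 116347/271965 ≠ 1/24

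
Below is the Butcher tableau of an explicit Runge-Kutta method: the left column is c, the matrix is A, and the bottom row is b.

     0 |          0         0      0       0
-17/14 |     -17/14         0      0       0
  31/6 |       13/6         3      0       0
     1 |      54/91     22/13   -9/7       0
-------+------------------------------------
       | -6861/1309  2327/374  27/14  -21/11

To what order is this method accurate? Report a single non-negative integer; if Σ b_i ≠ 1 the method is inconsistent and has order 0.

2

b = (-6861/1309, 2327/374, 27/14, -21/11)
c = (0, -17/14, 31/6, 1)
Ac = (0, 0, -51/14, -1583/182)
Σ b_i: (-6861/1309)·1 + 2327/374·1 + 27/14·1 + (-21/11)·1 = 1 ✓
b·c: 2327/374·(-17/14) + 27/14·31/6 + (-21/11)·1 = 1/2 ✓
b·c²: 2327/374·289/196 + 27/14·961/36 + (-21/11)·1 = 126659/2156 ≠ 1/3 ⇒ order 2.
b·Ac: 27/14·(-51/14) + (-21/11)·(-1583/182) = 268491/28028 ≠ 1/6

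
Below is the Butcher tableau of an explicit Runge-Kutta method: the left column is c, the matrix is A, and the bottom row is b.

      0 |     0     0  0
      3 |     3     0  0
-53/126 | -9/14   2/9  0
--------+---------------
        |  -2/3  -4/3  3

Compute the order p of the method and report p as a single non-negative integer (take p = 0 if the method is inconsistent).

b = (-2/3, -4/3, 3)
c = (0, 3, -53/126)
Ac = (0, 0, 2/3)
Σ b_i: (-2/3)·1 + (-4/3)·1 + 3·1 = 1 ✓
b·c: (-4/3)·3 + 3·(-53/126) = -221/42 ≠ 1/2 ⇒ order 1.

1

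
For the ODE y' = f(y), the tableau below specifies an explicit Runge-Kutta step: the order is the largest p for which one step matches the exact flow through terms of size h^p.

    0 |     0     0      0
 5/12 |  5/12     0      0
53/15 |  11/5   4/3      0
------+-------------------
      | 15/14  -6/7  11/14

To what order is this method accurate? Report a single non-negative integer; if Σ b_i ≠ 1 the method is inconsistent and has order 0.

b = (15/14, -6/7, 11/14)
c = (0, 5/12, 53/15)
Ac = (0, 0, 5/9)
Σ b_i: 15/14·1 + (-6/7)·1 + 11/14·1 = 1 ✓
b·c: (-6/7)·5/12 + 11/14·53/15 = 254/105 ≠ 1/2 ⇒ order 1.

1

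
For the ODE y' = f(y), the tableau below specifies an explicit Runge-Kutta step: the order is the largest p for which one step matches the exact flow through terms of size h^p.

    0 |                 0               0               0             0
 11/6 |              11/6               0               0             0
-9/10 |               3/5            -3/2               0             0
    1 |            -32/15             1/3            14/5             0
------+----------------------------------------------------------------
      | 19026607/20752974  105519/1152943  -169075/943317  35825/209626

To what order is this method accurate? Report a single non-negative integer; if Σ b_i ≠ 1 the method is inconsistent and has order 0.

b = (19026607/20752974, 105519/1152943, -169075/943317, 35825/209626)
c = (0, 11/6, -9/10, 1)
Ac = (0, 0, -11/4, -859/450)
Σ b_i: 19026607/20752974·1 + 105519/1152943·1 + (-169075/943317)·1 + 35825/209626·1 = 1 ✓
b·c: 105519/1152943·11/6 + (-169075/943317)·(-9/10) + 35825/209626·1 = 1/2 ✓
b·c²: 105519/1152943·121/36 + (-169075/943317)·81/100 + 35825/209626·1 = 1/3 ✓
b·Ac: (-169075/943317)·(-11/4) + 35825/209626·(-859/450) = 1/6 ✓
b·c³: 105519/1152943·1331/216 + (-169075/943317)·(-729/1000) + 35825/209626·1 = 4082299/4716585 ≠ 1/4 ⇒ order 3.
b·(c∘Ac): (-169075/943317)·99/40 + 35825/209626·(-859/450) = -5809579/7546536 ≠ 1/8
b·Ac²: (-169075/943317)·(-121/24) + 35825/209626·45743/13500 = 27973349/18866340 ≠ 1/12
b·A²c: 35825/209626·(-77/10) = -551705/419252 ≠ 1/24

3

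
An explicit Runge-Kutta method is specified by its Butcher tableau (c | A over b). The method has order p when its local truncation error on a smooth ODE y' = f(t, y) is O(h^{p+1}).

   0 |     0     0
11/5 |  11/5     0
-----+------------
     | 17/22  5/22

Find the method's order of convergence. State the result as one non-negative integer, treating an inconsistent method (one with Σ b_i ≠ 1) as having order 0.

b = (17/22, 5/22)
c = (0, 11/5)
Σ b_i: 17/22·1 + 5/22·1 = 1 ✓
b·c: 5/22·11/5 = 1/2 ✓; 2 stages ⇒ order 2.

2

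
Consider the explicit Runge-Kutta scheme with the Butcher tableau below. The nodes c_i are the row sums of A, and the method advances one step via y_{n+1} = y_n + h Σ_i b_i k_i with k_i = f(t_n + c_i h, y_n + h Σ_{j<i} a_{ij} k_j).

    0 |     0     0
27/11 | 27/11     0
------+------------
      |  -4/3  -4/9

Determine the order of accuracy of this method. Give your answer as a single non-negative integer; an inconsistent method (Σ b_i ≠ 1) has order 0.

0

b = (-4/3, -4/9)
c = (0, 27/11)
Σ b_i: (-4/3)·1 + (-4/9)·1 = -16/9 ≠ 1 ⇒ order 0.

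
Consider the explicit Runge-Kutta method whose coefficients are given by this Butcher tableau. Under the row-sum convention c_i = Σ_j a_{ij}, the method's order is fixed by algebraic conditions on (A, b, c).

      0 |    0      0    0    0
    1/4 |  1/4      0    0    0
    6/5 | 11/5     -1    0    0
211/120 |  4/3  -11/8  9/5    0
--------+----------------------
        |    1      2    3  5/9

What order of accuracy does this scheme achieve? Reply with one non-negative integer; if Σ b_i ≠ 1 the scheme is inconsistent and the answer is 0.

0

b = (1, 2, 3, 5/9)
c = (0, 1/4, 6/5, 211/120)
Ac = (0, 0, -1/4, 1453/800)
Σ b_i: 1·1 + 2·1 + 3·1 + 5/9·1 = 59/9 ≠ 1 ⇒ order 0.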